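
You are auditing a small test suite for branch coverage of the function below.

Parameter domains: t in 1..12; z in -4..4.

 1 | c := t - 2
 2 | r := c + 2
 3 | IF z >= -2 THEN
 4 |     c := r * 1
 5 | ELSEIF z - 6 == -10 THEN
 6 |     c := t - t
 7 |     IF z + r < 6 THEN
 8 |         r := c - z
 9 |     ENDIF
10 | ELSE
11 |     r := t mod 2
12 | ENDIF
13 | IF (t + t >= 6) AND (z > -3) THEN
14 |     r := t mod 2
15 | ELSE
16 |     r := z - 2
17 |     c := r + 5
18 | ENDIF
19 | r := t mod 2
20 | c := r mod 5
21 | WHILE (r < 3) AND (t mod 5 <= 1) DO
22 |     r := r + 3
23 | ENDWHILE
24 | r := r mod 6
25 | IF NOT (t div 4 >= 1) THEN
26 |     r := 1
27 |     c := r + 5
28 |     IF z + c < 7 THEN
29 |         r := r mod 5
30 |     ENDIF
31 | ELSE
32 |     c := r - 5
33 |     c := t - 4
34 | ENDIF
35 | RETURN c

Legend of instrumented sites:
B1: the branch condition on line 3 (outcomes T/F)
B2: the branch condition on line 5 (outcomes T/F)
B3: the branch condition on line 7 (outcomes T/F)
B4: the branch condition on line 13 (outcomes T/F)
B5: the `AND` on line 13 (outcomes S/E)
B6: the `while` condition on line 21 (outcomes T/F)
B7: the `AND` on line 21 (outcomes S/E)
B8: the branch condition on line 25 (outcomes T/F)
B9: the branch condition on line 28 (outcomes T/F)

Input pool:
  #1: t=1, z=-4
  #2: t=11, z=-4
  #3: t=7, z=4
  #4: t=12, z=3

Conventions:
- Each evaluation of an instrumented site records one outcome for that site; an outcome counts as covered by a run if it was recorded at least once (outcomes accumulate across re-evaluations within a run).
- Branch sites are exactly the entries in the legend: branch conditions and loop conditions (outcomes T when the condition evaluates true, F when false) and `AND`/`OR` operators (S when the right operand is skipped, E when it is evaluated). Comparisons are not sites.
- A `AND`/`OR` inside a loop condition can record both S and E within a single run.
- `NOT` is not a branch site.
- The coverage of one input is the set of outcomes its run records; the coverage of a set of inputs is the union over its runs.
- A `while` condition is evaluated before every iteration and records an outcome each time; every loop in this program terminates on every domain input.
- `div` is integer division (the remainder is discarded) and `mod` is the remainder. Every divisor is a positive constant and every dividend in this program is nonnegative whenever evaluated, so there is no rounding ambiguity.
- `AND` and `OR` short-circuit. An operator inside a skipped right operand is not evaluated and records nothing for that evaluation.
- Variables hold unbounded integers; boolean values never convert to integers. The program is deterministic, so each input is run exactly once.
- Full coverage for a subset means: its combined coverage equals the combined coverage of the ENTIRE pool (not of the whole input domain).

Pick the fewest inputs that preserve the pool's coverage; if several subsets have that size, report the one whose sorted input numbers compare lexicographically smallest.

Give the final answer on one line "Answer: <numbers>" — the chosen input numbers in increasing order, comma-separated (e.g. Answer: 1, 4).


test 1 (t=1, z=-4) hits B1=F, B2=T, B3=T, B4=F, B5=S, B6=T, B6=F, B7=S, B7=E, B8=T, B9=T
test 2 (t=11, z=-4) hits B1=F, B2=T, B3=F, B4=F, B5=E, B6=T, B6=F, B7=S, B7=E, B8=F
test 3 (t=7, z=4) hits B1=T, B4=T, B5=E, B6=F, B7=E, B8=F
test 4 (t=12, z=3) hits B1=T, B4=T, B5=E, B6=F, B7=E, B8=F
the full pool covers 16 outcomes: B1=T, B1=F, B2=T, B3=T, B3=F, B4=T, B4=F, B5=S, B5=E, B6=T, B6=F, B7=S, B7=E, B8=T, B8=F, B9=T
checked all size-1 subsets: none covers 16 outcomes (max 11/16)
checked all size-2 subsets: none covers 16 outcomes (max 15/16)
size 3: inputs {1, 2, 3} cover all 16 outcomes, and no lexicographically smaller subset of this size does
Answer: 1, 2, 3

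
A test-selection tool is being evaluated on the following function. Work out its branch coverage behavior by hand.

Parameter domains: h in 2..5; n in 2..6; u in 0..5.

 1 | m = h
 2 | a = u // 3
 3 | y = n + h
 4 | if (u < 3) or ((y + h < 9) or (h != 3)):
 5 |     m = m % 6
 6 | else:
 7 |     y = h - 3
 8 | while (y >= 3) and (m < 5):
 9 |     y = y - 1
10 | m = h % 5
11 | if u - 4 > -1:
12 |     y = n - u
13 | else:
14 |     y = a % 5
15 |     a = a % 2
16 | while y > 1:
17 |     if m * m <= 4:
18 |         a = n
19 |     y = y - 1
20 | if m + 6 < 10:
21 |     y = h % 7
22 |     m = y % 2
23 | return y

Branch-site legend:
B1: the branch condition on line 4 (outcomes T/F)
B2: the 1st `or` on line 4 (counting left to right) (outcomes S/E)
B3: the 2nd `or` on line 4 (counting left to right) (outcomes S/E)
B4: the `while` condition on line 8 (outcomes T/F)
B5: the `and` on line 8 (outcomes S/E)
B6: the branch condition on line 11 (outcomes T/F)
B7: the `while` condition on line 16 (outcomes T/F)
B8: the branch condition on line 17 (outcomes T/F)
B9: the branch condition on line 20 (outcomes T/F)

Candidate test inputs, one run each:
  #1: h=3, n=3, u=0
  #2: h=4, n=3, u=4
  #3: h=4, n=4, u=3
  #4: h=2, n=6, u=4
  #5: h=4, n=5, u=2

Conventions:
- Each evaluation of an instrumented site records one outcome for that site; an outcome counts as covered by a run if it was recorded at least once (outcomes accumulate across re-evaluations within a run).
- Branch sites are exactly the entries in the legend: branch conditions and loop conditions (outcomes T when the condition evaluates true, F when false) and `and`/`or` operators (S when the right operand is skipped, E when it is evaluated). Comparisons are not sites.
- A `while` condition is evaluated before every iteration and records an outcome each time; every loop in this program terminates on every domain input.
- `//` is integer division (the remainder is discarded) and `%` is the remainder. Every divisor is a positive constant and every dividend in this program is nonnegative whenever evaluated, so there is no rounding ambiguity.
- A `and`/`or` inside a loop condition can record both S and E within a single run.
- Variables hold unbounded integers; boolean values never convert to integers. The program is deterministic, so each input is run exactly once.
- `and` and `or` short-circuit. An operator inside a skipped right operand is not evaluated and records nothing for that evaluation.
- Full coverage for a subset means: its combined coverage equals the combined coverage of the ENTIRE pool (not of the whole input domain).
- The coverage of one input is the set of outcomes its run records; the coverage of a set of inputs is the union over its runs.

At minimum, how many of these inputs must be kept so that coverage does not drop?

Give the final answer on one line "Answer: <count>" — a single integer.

#1 (h=3, n=3, u=0) -> B2->S, B1->T, B5->E, B4->T, B5->E, B4->T, B5->E, B4->T, B5->E, B4->T, B5->S, B4->F, B6->F, B7->F, ...; covered: B1=T, B2=S, B4=T, B4=F, B5=S, B5=E, B6=F, B7=F, B9=T
#2 (h=4, n=3, u=4) -> B2->E, B3->E, B1->T, B5->E, B4->T, B5->E, B4->T, B5->E, B4->T, B5->E, B4->T, B5->E, B4->T, B5->S, ...; covered: B1=T, B2=E, B3=E, B4=T, B4=F, B5=S, B5=E, B6=T, B7=F, B9=F
#3 (h=4, n=4, u=3) -> B2->E, B3->E, B1->T, B5->E, B4->T, B5->E, B4->T, B5->E, B4->T, B5->E, B4->T, B5->E, B4->T, B5->E, ...; covered: B1=T, B2=E, B3=E, B4=T, B4=F, B5=S, B5=E, B6=F, B7=F, B9=F
#4 (h=2, n=6, u=4) -> B2->E, B3->E, B1->T, B5->E, B4->T, B5->E, B4->T, B5->E, B4->T, B5->E, B4->T, B5->E, B4->T, B5->E, ...; covered: B1=T, B2=E, B3=E, B4=T, B4=F, B5=S, B5=E, B6=T, B7=T, B7=F, B8=T, B9=T
#5 (h=4, n=5, u=2) -> B2->S, B1->T, B5->E, B4->T, B5->E, B4->T, B5->E, B4->T, B5->E, B4->T, B5->E, B4->T, B5->E, B4->T, ...; covered: B1=T, B2=S, B4=T, B4=F, B5=S, B5=E, B6=F, B7=F, B9=F
union over all inputs: B1=T, B2=S, B2=E, B3=E, B4=T, B4=F, B5=S, B5=E, B6=T, B6=F, B7=T, B7=F, B8=T, B9=T, B9=F (15 outcomes)
size 1 is not enough: best union over all size-1 subsets is 12/15
size 2: inputs {4, 5} cover all 15 outcomes, and no lexicographically smaller subset of this size does

Answer: 2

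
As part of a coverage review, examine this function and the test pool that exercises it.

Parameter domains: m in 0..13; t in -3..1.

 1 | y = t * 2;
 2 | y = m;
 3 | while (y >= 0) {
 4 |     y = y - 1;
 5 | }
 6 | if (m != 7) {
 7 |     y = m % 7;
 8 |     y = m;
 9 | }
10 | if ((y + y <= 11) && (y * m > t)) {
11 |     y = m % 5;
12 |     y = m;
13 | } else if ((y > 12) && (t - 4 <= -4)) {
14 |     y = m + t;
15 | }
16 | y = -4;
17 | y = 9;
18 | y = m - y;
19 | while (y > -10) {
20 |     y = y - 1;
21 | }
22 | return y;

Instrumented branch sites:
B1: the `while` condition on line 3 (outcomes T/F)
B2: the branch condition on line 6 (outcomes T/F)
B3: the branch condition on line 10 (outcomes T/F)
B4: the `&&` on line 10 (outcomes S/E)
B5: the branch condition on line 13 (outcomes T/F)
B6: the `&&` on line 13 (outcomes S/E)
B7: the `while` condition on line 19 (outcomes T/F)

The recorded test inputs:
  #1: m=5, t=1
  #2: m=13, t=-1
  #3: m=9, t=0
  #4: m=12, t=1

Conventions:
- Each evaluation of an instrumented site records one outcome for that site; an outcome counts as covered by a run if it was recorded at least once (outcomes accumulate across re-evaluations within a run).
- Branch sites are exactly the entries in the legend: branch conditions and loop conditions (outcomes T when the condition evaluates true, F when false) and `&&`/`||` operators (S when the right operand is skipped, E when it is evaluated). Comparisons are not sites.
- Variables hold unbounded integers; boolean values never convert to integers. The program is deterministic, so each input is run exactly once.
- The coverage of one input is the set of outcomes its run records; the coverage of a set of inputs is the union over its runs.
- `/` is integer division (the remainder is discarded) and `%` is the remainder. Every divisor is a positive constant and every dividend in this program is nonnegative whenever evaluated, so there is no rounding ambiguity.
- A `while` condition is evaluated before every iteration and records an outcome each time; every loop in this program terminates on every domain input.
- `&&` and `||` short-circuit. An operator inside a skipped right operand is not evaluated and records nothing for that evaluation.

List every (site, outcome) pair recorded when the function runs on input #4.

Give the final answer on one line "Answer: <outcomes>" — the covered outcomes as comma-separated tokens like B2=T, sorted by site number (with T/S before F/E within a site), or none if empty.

Running input #4 (m=12, t=1), event by event:
  B1->T, B1->T, B1->T, B1->T, B1->T, B1->T, B1->T, B1->T, B1->T, B1->T
  B1->T, B1->T, B1->T, B1->F, B2->T, B4->S, B3->F, B6->S, B5->F, B7->T
  B7->T, B7->T, B7->T, B7->T, B7->T, B7->T, B7->T, B7->T, B7->T, B7->T
  B7->T, B7->T, B7->F
distinct outcomes covered: B1=T, B1=F, B2=T, B3=F, B4=S, B5=F, B6=S, B7=T, B7=F

Answer: B1=T, B1=F, B2=T, B3=F, B4=S, B5=F, B6=S, B7=T, B7=F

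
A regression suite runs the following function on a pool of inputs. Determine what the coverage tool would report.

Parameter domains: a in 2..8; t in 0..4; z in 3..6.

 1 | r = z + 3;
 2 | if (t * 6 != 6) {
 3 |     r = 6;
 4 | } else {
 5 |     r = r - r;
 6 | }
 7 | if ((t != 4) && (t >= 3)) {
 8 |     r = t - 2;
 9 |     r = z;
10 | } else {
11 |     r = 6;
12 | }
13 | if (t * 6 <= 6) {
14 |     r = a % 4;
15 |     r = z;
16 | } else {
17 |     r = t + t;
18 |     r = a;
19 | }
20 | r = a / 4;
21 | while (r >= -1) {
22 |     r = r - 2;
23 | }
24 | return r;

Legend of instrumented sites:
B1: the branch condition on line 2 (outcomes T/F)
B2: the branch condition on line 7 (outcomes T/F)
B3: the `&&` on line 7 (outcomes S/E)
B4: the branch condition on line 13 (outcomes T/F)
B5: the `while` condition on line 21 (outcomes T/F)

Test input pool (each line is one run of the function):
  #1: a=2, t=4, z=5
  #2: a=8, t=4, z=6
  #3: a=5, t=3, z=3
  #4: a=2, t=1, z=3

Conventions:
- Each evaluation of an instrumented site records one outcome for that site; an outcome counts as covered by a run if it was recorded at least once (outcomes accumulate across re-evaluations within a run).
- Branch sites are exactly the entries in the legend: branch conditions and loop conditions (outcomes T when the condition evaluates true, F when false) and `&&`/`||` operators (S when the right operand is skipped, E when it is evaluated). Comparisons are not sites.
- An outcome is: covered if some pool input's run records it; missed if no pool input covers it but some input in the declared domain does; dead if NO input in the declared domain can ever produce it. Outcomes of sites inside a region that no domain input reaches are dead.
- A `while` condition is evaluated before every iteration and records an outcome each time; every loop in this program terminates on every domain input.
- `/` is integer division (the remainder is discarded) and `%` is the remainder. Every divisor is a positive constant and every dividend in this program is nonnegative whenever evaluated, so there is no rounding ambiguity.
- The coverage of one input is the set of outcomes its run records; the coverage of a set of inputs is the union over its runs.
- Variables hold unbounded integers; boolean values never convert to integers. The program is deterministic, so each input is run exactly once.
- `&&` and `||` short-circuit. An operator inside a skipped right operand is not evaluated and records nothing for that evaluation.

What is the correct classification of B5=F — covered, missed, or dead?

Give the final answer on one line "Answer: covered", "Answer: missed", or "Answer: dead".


B5=F is recorded by pool input(s) 1, 2, 3, 4 -> covered
Answer: covered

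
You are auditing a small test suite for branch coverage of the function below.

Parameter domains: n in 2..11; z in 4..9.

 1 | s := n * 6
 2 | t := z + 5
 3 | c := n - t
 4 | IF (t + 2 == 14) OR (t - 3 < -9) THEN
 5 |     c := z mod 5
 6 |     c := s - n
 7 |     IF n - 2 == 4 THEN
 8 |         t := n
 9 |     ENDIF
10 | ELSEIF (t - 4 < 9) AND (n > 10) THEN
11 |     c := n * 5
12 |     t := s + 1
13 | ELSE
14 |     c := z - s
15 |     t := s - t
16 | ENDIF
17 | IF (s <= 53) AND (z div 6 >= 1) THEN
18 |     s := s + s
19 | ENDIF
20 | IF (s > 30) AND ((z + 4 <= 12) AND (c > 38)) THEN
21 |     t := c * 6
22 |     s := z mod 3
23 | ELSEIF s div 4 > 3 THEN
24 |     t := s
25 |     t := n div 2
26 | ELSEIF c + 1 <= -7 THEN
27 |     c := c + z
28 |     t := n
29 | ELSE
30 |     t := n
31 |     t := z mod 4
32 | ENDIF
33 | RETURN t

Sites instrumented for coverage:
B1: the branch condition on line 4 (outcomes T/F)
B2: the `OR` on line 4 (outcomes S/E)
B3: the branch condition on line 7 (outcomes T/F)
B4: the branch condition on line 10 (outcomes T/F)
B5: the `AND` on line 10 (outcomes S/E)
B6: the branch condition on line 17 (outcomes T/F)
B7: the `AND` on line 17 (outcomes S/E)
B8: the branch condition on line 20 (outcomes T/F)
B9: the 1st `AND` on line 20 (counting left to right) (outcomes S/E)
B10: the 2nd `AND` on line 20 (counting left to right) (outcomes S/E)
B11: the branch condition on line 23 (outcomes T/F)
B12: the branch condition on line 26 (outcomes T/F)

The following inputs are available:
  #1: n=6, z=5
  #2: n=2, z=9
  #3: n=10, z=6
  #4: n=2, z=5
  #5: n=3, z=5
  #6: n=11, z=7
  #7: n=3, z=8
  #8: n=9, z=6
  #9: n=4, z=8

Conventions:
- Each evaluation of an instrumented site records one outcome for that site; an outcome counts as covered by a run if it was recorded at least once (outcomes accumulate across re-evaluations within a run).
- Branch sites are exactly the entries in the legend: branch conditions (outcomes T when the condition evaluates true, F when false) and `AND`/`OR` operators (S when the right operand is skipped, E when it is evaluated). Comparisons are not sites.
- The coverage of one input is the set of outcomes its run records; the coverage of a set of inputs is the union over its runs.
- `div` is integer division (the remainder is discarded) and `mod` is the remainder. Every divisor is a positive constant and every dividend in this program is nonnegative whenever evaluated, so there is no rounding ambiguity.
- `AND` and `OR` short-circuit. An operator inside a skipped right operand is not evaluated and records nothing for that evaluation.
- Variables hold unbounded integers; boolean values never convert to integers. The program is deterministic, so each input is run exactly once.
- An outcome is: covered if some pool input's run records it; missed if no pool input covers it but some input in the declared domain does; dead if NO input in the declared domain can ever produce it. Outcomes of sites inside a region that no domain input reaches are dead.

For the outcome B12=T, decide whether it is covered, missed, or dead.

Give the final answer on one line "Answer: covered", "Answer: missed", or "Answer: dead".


no pool input records B12=T
but domain input (n=2, z=4) does record it -> reachable, so missed
Answer: missed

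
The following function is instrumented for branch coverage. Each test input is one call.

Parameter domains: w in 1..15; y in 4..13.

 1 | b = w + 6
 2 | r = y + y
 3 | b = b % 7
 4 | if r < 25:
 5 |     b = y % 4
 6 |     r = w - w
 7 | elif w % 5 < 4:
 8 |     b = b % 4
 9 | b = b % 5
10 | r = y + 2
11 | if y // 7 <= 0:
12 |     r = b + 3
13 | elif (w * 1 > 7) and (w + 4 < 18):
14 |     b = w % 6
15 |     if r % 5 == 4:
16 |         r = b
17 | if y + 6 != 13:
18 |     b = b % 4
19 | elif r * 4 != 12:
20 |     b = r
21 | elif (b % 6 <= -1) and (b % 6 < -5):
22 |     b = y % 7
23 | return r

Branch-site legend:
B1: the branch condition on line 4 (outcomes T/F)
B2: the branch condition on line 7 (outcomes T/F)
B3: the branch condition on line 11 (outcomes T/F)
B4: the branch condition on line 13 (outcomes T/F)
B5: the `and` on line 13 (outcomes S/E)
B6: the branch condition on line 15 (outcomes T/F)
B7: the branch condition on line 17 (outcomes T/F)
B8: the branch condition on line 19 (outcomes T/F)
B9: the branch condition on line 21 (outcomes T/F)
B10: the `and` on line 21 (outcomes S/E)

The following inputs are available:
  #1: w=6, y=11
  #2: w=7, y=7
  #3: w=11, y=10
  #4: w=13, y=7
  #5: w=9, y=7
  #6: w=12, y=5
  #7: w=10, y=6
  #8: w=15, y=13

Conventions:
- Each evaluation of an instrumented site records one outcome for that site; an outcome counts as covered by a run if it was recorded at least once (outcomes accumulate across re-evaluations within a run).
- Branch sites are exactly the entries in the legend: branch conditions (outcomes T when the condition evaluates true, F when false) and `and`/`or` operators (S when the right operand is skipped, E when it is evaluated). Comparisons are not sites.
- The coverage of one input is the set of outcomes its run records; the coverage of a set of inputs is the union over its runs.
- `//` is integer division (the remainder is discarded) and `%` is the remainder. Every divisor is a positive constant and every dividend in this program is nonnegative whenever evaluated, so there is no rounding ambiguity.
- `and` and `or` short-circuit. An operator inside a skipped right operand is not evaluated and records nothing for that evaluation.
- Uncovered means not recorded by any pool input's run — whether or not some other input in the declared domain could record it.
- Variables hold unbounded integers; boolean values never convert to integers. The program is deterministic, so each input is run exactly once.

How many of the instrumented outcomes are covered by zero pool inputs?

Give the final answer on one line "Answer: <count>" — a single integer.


input #1, w=6, y=11: events B1->T, B3->F, B5->S, B4->F, B7->T; outcomes B1=T, B3=F, B4=F, B5=S, B7=T
input #2, w=7, y=7: events B1->T, B3->F, B5->S, B4->F, B7->F, B8->T; outcomes B1=T, B3=F, B4=F, B5=S, B7=F, B8=T
input #3, w=11, y=10: events B1->T, B3->F, B5->E, B4->T, B6->F, B7->T; outcomes B1=T, B3=F, B4=T, B5=E, B6=F, B7=T
input #4, w=13, y=7: events B1->T, B3->F, B5->E, B4->T, B6->T, B7->F, B8->T; outcomes B1=T, B3=F, B4=T, B5=E, B6=T, B7=F, B8=T
input #5, w=9, y=7: events B1->T, B3->F, B5->E, B4->T, B6->T, B7->F, B8->F, B10->S, B9->F; outcomes B1=T, B3=F, B4=T, B5=E, B6=T, B7=F, B8=F, B9=F, B10=S
input #6, w=12, y=5: events B1->T, B3->T, B7->T; outcomes B1=T, B3=T, B7=T
input #7, w=10, y=6: events B1->T, B3->T, B7->T; outcomes B1=T, B3=T, B7=T
input #8, w=15, y=13: events B1->F, B2->T, B3->F, B5->E, B4->F, B7->T; outcomes B1=F, B2=T, B3=F, B4=F, B5=E, B7=T
union over the pool: B1=T, B1=F, B2=T, B3=T, B3=F, B4=T, B4=F, B5=S, B5=E, B6=T, B6=F, B7=T, B7=F, B8=T, B8=F, B9=F, B10=S
uncovered (3 of 20): B2=F, B9=T, B10=E
Answer: 3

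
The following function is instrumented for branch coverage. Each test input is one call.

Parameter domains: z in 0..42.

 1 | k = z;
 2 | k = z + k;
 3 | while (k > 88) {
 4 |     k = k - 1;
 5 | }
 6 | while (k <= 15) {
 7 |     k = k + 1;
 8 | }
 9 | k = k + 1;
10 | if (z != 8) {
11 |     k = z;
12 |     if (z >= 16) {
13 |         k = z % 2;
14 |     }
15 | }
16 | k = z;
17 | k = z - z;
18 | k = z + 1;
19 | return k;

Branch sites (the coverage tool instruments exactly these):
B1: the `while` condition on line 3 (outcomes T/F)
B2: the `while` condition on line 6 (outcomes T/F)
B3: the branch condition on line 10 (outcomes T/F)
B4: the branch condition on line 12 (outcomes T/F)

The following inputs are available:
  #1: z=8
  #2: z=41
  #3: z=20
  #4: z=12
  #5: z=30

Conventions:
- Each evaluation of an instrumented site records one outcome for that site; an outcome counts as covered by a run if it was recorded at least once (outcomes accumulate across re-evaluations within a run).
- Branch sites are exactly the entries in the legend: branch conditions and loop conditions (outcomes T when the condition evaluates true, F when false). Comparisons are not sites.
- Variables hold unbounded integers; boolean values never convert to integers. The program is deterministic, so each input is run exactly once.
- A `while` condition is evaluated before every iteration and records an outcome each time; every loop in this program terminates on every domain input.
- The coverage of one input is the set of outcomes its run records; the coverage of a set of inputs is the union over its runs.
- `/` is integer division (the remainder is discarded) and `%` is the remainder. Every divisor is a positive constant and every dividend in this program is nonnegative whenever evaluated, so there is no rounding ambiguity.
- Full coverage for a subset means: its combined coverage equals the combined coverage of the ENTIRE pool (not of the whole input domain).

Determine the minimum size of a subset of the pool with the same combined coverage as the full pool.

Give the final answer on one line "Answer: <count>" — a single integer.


#1 (z=8) -> B1->F, B2->F, B3->F; covered: B1=F, B2=F, B3=F
#2 (z=41) -> B1->F, B2->F, B3->T, B4->T; covered: B1=F, B2=F, B3=T, B4=T
#3 (z=20) -> B1->F, B2->F, B3->T, B4->T; covered: B1=F, B2=F, B3=T, B4=T
#4 (z=12) -> B1->F, B2->F, B3->T, B4->F; covered: B1=F, B2=F, B3=T, B4=F
#5 (z=30) -> B1->F, B2->F, B3->T, B4->T; covered: B1=F, B2=F, B3=T, B4=T
pool-wide coverage (6 outcomes): B1=F, B2=F, B3=T, B3=F, B4=T, B4=F
checked all size-1 subsets: none covers 6 outcomes (max 4/6)
checked all size-2 subsets: none covers 6 outcomes (max 5/6)
inputs {1, 2, 4} (size 3) cover everything; no size-3 subset with a lexicographically smaller index list covers all 6
Answer: 3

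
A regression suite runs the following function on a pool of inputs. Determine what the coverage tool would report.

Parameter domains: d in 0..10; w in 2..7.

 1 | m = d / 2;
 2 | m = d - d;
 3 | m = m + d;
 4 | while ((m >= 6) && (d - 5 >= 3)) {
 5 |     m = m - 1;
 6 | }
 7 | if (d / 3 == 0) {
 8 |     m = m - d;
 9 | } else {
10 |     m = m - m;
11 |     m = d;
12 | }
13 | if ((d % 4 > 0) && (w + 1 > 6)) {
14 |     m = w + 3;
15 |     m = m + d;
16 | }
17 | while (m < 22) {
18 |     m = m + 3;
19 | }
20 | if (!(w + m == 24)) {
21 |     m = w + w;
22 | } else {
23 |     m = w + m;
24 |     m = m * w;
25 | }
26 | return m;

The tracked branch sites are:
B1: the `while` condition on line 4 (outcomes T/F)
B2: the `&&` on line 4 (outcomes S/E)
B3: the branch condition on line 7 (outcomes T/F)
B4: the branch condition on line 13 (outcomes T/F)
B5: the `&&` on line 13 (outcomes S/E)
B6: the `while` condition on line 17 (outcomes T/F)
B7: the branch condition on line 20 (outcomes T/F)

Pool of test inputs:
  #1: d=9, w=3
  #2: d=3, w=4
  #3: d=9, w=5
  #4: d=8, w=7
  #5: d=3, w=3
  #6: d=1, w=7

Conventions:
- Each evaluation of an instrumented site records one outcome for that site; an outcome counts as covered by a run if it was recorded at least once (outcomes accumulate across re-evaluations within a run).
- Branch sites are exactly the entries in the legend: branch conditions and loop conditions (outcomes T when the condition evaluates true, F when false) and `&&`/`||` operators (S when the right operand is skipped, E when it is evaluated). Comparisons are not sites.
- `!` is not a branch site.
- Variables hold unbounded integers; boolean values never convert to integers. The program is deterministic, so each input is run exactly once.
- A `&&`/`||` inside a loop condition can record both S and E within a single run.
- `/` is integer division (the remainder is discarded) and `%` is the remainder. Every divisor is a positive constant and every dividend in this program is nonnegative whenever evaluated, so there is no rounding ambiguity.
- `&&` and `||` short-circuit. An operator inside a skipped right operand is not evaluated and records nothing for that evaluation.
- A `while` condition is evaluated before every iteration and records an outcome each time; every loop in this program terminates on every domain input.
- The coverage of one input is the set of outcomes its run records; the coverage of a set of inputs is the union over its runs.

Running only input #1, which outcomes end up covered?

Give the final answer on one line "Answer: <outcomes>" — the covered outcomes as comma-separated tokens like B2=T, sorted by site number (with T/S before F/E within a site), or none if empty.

Running input #1 (d=9, w=3), event by event:
  B2->E, B1->T, B2->E, B1->T, B2->E, B1->T, B2->E, B1->T, B2->S, B1->F
  B3->F, B5->E, B4->F, B6->T, B6->T, B6->T, B6->T, B6->T, B6->F, B7->T
as a set, this run covers: B1=T, B1=F, B2=S, B2=E, B3=F, B4=F, B5=E, B6=T, B6=F, B7=T

Answer: B1=T, B1=F, B2=S, B2=E, B3=F, B4=F, B5=E, B6=T, B6=F, B7=T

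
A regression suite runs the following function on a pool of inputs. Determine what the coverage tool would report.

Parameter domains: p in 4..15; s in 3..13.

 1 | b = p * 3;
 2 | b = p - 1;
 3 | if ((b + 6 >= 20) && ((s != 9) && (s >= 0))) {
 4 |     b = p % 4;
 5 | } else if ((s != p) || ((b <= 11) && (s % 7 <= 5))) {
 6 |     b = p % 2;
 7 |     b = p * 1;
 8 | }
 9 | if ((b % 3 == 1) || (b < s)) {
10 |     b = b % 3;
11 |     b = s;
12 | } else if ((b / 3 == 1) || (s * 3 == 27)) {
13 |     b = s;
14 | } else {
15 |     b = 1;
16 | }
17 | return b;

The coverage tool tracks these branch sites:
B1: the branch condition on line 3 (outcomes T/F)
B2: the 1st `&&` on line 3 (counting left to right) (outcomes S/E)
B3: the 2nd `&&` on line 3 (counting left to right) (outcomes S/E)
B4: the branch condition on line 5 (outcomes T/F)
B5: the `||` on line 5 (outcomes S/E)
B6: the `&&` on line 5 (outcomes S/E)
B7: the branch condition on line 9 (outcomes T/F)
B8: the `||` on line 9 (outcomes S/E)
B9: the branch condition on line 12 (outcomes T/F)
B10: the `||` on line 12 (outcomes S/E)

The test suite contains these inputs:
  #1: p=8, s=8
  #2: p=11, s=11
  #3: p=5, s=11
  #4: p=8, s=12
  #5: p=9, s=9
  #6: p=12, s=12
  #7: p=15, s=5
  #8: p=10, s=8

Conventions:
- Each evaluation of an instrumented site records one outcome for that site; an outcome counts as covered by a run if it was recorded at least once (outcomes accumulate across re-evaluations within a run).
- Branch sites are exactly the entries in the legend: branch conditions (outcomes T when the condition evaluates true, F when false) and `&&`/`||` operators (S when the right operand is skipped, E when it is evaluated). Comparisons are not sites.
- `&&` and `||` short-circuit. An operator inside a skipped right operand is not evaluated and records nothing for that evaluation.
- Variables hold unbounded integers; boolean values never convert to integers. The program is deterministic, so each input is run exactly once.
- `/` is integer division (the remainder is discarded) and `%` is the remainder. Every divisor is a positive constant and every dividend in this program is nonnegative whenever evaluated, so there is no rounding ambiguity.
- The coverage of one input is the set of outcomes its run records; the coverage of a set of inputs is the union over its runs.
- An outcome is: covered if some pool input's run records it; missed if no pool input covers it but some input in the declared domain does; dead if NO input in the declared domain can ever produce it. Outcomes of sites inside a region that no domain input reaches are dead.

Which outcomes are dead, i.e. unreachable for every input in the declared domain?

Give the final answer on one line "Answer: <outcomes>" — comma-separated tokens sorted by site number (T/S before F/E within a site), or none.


checking every outcome against all 132 domain inputs:
  reachable outcomes have witnesses, e.g. B1=T (e.g. p=15, s=3), B1=F (e.g. p=4, s=3), B2=S (e.g. p=4, s=3), B2=E (e.g. p=15, s=3)
Answer: none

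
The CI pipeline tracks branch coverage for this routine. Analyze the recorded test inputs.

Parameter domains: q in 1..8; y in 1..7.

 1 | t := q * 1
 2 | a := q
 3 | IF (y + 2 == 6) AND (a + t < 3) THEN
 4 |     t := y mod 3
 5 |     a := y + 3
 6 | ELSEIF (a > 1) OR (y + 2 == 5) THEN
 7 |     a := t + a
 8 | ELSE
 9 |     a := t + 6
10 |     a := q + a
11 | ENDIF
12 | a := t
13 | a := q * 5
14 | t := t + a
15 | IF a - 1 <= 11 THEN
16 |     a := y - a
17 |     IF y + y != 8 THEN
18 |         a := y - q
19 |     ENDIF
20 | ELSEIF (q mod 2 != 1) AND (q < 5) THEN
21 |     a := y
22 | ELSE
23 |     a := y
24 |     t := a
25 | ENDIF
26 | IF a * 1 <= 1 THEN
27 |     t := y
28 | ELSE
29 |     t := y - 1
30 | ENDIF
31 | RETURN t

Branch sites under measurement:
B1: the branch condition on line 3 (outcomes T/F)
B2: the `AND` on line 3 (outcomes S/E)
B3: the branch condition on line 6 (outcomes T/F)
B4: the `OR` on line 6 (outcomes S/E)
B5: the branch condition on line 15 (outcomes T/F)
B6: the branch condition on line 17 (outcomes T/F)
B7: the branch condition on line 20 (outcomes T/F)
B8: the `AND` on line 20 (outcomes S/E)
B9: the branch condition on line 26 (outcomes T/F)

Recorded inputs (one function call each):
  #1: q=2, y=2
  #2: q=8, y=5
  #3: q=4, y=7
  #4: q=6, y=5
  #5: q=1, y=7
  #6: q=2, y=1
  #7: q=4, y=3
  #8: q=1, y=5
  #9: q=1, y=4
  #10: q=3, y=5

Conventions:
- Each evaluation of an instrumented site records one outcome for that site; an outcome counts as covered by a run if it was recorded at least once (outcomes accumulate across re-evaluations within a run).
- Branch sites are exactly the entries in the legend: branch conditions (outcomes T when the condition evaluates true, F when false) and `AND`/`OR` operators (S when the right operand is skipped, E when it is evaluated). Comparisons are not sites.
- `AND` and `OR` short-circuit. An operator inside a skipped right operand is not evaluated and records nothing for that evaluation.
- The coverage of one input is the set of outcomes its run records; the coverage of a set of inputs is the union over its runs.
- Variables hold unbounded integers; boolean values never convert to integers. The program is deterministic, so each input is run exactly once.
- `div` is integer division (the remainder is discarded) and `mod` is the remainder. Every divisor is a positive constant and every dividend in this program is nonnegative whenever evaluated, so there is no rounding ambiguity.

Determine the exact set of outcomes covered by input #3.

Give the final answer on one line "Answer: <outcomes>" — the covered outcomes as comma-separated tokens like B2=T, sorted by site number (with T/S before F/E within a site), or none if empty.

Simulating input #3 (q=4, y=7) step by step:
  B2->S, B1->F, B4->S, B3->T, B5->F, B8->E, B7->T, B9->F
distinct outcomes covered: B1=F, B2=S, B3=T, B4=S, B5=F, B7=T, B8=E, B9=F

Answer: B1=F, B2=S, B3=T, B4=S, B5=F, B7=T, B8=E, B9=F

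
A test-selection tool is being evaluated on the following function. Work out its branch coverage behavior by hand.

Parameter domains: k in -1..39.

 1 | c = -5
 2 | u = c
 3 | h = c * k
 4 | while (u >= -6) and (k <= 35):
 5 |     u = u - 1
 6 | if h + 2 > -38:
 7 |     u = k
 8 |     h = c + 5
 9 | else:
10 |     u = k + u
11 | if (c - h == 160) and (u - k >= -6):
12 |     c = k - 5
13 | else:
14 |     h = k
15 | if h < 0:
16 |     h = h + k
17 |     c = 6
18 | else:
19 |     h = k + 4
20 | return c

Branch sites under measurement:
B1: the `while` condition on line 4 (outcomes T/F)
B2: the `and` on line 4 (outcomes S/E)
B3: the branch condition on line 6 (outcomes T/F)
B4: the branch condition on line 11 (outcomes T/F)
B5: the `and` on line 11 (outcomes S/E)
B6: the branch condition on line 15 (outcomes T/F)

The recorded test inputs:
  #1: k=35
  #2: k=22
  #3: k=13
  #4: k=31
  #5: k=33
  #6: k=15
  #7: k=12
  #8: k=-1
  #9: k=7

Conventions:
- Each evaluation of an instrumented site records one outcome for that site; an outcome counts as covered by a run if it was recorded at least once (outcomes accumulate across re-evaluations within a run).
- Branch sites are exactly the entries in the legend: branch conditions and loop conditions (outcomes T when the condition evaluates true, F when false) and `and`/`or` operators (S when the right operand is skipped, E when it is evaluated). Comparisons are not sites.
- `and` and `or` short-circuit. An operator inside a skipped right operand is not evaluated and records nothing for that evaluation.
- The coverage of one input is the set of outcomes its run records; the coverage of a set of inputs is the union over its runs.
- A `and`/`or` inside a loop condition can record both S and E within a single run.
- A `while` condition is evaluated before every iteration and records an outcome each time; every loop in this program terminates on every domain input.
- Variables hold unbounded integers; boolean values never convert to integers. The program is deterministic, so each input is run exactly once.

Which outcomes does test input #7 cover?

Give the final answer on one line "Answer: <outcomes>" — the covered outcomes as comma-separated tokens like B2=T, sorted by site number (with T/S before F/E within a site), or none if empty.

Tracing the run of input #7 (k=12):
  B2->E, B1->T, B2->E, B1->T, B2->S, B1->F, B3->F, B5->S, B4->F, B6->F
distinct outcomes covered: B1=T, B1=F, B2=S, B2=E, B3=F, B4=F, B5=S, B6=F

Answer: B1=T, B1=F, B2=S, B2=E, B3=F, B4=F, B5=S, B6=F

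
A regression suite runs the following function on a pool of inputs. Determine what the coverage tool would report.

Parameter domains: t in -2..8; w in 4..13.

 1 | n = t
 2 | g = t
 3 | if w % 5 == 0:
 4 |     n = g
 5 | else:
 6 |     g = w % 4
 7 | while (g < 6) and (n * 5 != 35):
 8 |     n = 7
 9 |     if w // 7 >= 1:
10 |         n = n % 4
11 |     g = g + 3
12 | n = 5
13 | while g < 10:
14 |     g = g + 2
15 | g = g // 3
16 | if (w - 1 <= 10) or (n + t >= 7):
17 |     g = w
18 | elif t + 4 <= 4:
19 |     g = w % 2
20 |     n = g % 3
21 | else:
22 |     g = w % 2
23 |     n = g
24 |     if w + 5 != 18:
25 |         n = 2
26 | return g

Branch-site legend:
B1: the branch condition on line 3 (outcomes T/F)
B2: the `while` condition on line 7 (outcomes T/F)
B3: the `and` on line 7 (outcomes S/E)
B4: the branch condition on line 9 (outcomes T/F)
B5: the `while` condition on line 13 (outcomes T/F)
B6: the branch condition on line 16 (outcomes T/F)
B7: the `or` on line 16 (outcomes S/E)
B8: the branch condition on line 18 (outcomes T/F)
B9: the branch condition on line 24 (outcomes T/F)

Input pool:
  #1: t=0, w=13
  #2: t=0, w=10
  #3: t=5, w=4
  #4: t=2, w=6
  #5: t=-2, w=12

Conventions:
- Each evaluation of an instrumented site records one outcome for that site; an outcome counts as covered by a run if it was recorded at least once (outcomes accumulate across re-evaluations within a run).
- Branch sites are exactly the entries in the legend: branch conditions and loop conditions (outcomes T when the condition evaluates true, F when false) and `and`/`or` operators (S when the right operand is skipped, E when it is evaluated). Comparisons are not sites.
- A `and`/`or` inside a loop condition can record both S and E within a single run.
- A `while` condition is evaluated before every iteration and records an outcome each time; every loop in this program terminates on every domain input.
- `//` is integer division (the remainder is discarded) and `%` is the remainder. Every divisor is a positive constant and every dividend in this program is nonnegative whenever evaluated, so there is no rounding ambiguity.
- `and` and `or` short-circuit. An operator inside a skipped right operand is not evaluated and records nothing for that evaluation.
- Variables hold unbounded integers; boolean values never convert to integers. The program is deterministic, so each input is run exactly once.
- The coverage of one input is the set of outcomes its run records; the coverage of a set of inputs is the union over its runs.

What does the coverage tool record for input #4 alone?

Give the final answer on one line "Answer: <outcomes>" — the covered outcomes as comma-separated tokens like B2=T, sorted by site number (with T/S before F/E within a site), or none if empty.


Event log for input #4 (t=2, w=6):
  B1->F, B3->E, B2->T, B4->F, B3->E, B2->F, B5->T, B5->T, B5->T, B5->F
  B7->S, B6->T
collecting distinct outcomes: B1=F, B2=T, B2=F, B3=E, B4=F, B5=T, B5=F, B6=T, B7=S
Answer: B1=F, B2=T, B2=F, B3=E, B4=F, B5=T, B5=F, B6=T, B7=S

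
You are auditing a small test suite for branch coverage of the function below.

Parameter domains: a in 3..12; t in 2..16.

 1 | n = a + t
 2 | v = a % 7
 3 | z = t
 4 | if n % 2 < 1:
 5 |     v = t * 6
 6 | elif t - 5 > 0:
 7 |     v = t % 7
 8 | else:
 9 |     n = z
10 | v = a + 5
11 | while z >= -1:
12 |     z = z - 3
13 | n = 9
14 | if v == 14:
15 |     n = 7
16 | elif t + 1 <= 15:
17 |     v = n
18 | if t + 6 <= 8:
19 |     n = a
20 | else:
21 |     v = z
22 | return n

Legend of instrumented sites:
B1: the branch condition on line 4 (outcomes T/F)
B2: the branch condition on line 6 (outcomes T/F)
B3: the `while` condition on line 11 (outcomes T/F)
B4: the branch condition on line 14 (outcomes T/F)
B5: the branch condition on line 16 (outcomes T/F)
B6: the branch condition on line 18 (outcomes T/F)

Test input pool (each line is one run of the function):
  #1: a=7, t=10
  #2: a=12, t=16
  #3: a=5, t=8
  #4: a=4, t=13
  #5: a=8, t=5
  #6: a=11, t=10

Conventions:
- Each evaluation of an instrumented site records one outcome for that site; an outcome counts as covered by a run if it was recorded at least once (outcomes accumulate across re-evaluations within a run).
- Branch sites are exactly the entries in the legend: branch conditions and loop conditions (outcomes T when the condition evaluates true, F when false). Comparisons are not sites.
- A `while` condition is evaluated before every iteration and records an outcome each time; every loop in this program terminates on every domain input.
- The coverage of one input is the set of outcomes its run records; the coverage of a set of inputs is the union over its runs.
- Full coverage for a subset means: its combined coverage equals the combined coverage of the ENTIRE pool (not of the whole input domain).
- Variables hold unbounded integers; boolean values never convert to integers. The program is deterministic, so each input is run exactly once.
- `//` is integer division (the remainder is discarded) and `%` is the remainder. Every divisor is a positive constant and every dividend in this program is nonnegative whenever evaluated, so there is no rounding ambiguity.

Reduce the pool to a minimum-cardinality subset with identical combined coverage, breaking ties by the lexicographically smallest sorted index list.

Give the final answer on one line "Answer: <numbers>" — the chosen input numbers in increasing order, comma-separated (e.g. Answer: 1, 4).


input #1, a=7, t=10: events B1->F, B2->T, B3->T, B3->T, B3->T, B3->T, B3->F, B4->F, B5->T, B6->F; outcomes B1=F, B2=T, B3=T, B3=F, B4=F, B5=T, B6=F
input #2, a=12, t=16: events B1->T, B3->T, B3->T, B3->T, B3->T, B3->T, B3->T, B3->F, B4->F, B5->F, B6->F; outcomes B1=T, B3=T, B3=F, B4=F, B5=F, B6=F
input #3, a=5, t=8: events B1->F, B2->T, B3->T, B3->T, B3->T, B3->T, B3->F, B4->F, B5->T, B6->F; outcomes B1=F, B2=T, B3=T, B3=F, B4=F, B5=T, B6=F
input #4, a=4, t=13: events B1->F, B2->T, B3->T, B3->T, B3->T, B3->T, B3->T, B3->F, B4->F, B5->T, B6->F; outcomes B1=F, B2=T, B3=T, B3=F, B4=F, B5=T, B6=F
input #5, a=8, t=5: events B1->F, B2->F, B3->T, B3->T, B3->T, B3->F, B4->F, B5->T, B6->F; outcomes B1=F, B2=F, B3=T, B3=F, B4=F, B5=T, B6=F
input #6, a=11, t=10: events B1->F, B2->T, B3->T, B3->T, B3->T, B3->T, B3->F, B4->F, B5->T, B6->F; outcomes B1=F, B2=T, B3=T, B3=F, B4=F, B5=T, B6=F
pool-wide coverage (10 outcomes): B1=T, B1=F, B2=T, B2=F, B3=T, B3=F, B4=F, B5=T, B5=F, B6=F
checked all size-1 subsets: none covers 10 outcomes (max 7/10)
checked all size-2 subsets: none covers 10 outcomes (max 9/10)
the canonical winner is {1, 2, 5}: size 3, full 10-outcome coverage, earliest index list among size-3 covers
Answer: 1, 2, 5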